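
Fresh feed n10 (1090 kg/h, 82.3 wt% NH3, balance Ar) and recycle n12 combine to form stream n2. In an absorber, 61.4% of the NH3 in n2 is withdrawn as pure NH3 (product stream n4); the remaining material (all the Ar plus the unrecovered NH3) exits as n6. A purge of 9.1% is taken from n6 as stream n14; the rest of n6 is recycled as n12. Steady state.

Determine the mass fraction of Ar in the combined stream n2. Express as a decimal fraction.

Ar enters only via n10 and leaves only via the purge: 1090×0.177 = 0.091×(Ar in n6), and the absorber passes all Ar, so Ar in n2 = Ar in n6 = 2120.1 kg/h.
NH3 in n2: m_A = 1090×0.823 + (1−0.091)·(1−0.614)·m_A, so m_A = 897.07/0.6491 = 1382 kg/h.
n2 = 1382 + 2120.1 = 3502.1 kg/h.
Ar fraction in n2 = 2120.1/3502.1 = 0.605.

0.605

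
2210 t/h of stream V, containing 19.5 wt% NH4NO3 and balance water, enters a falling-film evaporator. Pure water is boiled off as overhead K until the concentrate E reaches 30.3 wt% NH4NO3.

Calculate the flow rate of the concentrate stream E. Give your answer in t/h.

NH4NO3 is conserved: 2210×0.195 = 430.95 t/h all reports to the concentrate.
Concentrate = 430.95/(target fraction) = 1422.3 t/h.

1422 t/h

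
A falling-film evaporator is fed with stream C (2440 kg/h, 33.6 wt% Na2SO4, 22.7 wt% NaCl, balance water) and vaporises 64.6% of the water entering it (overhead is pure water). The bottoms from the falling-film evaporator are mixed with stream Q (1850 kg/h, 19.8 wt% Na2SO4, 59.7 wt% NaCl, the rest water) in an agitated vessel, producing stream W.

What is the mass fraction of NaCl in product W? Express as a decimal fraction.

0.460

Vapour removed = 0.646×0.437×2440 = 688.82 kg/h; concentrate = 1751.2 kg/h.
NaCl reaching the mixer = 553.88 (from concentrate) + 1850×0.597 = 1658.3 kg/h.
Product flow = 1751.2 + 1850 = 3601.2 kg/h; NaCl fraction = 0.460.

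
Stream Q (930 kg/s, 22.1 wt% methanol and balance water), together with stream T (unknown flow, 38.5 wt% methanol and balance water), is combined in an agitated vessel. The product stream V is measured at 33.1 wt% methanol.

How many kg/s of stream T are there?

Let T be the unknown flow. Total out = 930 + T.
methanol balance: 205.53 + 0.385·T = 0.331·(930 + T)
(0.385 − 0.331)·T = 0.331×930 − 205.53 = 102.3
T = 102.3 / 0.054 = 1894.4 kg/s

1894 kg/s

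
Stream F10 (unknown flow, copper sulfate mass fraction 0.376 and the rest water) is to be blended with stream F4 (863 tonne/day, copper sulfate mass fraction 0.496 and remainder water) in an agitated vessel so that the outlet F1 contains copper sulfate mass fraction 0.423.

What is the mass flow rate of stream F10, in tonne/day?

Let F10 be the unknown flow. Total out = 863 + F10.
copper sulfate balance: 428.05 + 0.376·F10 = 0.423·(863 + F10)
(0.376 − 0.423)·F10 = 0.423×863 − 428.05 = -62.999
F10 = -62.999 / -0.047 = 1340.4 tonne/day

1340 tonne/day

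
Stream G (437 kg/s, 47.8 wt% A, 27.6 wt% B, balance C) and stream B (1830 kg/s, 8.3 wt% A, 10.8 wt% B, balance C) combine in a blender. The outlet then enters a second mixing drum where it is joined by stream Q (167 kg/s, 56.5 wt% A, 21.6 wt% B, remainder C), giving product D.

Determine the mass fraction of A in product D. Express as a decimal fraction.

0.187

Overall, product flow = 2434 kg/s.
A in = 437×0.478 + 1830×0.083 + 167×0.565 = 455.13 kg/s.
A fraction in D = 0.187.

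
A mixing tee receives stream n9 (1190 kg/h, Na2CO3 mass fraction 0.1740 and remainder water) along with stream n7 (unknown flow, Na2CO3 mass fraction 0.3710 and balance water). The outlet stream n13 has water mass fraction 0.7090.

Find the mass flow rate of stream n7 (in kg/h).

1740 kg/h

Let n7 be the unknown flow. Total out = 1190 + n7.
water balance: 982.94 + 0.629·n7 = 0.709·(1190 + n7)
(0.629 − 0.709)·n7 = 0.709×1190 − 982.94 = -139.23
n7 = -139.23 / -0.080 = 1740.4 kg/h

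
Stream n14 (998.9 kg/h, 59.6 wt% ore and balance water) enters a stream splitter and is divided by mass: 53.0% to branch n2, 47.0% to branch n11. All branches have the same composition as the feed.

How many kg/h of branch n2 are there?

Branch n2 flow = 0.530×998.9 = 529.42 kg/h.

529.4 kg/h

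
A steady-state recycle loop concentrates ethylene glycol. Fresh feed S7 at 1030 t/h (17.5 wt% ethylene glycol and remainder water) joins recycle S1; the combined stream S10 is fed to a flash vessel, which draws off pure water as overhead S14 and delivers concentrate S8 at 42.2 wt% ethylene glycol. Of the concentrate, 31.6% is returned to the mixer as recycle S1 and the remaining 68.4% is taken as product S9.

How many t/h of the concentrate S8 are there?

624.5 t/h

Overall ethylene glycol balance (none leaves overhead): ethylene glycol in fresh feed = ethylene glycol in product, i.e. 1030×0.175 = (1−0.316)·S8·0.422.
S8 = 180.25/(0.422×0.684) = 624.46 t/h.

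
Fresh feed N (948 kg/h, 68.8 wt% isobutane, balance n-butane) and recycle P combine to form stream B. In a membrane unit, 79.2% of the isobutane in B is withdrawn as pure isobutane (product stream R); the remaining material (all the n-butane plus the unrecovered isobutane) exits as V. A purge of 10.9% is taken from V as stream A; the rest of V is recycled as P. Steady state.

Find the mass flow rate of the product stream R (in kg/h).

isobutane in B: m_A = 948×0.688 + (1−0.109)·(1−0.792)·m_A, so m_A = 652.22/0.8147 = 800.6 kg/h.
Product R = 0.792×800.6 = 634.07 kg/h.

634.1 kg/h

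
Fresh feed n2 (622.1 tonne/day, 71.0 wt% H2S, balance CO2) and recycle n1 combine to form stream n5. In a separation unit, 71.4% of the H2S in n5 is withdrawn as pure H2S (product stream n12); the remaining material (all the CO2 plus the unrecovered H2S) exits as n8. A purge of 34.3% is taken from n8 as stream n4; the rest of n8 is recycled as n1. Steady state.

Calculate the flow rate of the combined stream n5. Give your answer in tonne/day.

1070 tonne/day

CO2 enters only via n2 and leaves only via the purge: 622.1×0.290 = 0.343×(CO2 in n8), and the separation unit passes all CO2, so CO2 in n5 = CO2 in n8 = 525.97 tonne/day.
H2S in n5: m_A = 622.1×0.710 + (1−0.343)·(1−0.714)·m_A, so m_A = 441.69/0.8121 = 543.89 tonne/day.
n5 = 543.89 + 525.97 = 1069.9 tonne/day.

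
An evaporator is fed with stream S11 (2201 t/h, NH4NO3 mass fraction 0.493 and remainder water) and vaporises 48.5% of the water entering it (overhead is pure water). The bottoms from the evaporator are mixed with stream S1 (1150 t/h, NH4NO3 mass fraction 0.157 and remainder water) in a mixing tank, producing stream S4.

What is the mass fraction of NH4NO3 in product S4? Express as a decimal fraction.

0.450

Vapour removed = 0.485×0.507×2201 = 541.21 t/h; concentrate = 1659.8 t/h.
NH4NO3 reaching the mixer = 1085.1 (from concentrate) + 1150×0.157 = 1265.6 t/h.
Product flow = 1659.8 + 1150 = 2809.8 t/h; NH4NO3 fraction = 0.450.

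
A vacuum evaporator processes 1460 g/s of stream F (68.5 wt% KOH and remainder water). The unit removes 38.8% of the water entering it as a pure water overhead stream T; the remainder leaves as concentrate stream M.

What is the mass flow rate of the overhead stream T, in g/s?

178.4 g/s

water entering = 1460×0.315 = 459.9 g/s; overhead removed = 0.388×459.9 = 178.44 g/s.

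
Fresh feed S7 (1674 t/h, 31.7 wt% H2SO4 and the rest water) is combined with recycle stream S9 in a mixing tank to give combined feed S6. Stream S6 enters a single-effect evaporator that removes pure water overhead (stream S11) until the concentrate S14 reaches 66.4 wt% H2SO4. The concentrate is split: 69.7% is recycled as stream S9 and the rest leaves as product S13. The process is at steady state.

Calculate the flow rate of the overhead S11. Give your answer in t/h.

Overall H2SO4 balance (none leaves overhead): H2SO4 in fresh feed = H2SO4 in product, i.e. 1674×0.317 = (1−0.697)·S14·0.664.
S14 = 530.66/(0.664×0.303) = 2637.6 t/h.
Recycle S9 = 0.697×2637.6 = 1838.4 t/h.
Combined feed S6 = 1674 + 1838.4 = 3512.4 t/h.
Overhead S11 = S6 − S14 = 3512.4 − 2637.6 = 874.82 t/h.

874.8 t/h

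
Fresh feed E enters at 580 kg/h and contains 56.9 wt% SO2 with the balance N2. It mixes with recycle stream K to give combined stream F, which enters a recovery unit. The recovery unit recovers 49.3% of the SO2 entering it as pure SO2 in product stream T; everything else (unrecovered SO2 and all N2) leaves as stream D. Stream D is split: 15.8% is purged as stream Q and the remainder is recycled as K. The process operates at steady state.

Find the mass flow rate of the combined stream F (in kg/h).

2158 kg/h

N2 enters only via E and leaves only via the purge: 580×0.431 = 0.158×(N2 in D), and the recovery unit passes all N2, so N2 in F = N2 in D = 1582.2 kg/h.
SO2 in F: m_A = 580×0.569 + (1−0.158)·(1−0.493)·m_A, so m_A = 330.02/0.5731 = 575.84 kg/h.
F = 575.84 + 1582.2 = 2158 kg/h.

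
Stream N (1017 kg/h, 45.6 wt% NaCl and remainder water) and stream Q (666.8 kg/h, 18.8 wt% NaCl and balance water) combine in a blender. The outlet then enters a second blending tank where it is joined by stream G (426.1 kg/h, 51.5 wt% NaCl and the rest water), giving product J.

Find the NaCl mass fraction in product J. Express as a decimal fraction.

Overall, product flow = 2109.9 kg/h.
NaCl in = 1017×0.456 + 666.8×0.188 + 426.1×0.515 = 808.55 kg/h.
NaCl fraction in J = 0.383.

0.383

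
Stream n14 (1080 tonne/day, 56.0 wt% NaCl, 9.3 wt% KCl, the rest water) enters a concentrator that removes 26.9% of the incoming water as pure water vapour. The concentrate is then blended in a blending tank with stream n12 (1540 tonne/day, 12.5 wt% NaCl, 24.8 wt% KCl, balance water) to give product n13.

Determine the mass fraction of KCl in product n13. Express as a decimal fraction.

Vapour removed = 0.269×0.347×1080 = 100.81 tonne/day; concentrate = 979.19 tonne/day.
KCl reaching the mixer = 100.44 (from concentrate) + 1540×0.248 = 482.36 tonne/day.
Product flow = 979.19 + 1540 = 2519.2 tonne/day; KCl fraction = 0.191.

0.191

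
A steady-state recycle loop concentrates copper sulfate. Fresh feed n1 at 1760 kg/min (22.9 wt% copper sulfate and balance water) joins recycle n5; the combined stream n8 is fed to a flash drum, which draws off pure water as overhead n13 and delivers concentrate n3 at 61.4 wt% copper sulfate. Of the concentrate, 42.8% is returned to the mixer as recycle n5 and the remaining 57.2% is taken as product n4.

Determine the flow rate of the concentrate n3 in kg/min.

Overall copper sulfate balance (none leaves overhead): copper sulfate in fresh feed = copper sulfate in product, i.e. 1760×0.229 = (1−0.428)·n3·0.614.
n3 = 403.04/(0.614×0.572) = 1147.6 kg/min.

1148 kg/min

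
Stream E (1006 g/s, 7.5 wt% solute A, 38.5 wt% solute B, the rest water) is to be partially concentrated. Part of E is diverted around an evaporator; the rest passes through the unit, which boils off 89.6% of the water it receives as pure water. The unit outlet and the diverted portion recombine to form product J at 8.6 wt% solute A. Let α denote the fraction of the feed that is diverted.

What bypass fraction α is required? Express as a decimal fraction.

0.736

All 1006×0.075 = 75.45 g/s of solute A reaches J, so J = 75.45/0.086 = 877.33 g/s and vapour = 128.67 g/s.
The evaporator receives (1−α)·1006 of feed at 0.540 water and removes 0.896 of that water:
0.896×0.540×(1−α)×1006 = 128.67
(1−α) = 128.67/486.74 = 0.2644;  α = 0.7356.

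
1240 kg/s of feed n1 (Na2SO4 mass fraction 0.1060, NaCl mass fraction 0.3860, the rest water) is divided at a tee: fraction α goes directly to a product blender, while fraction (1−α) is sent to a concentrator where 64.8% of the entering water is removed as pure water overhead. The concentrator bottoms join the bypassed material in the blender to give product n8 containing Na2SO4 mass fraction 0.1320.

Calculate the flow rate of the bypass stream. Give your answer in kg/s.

498 kg/s

All 1240×0.106 = 131.44 kg/s of Na2SO4 reaches n8, so n8 = 131.44/0.132 = 995.76 kg/s and vapour = 244.24 kg/s.
The evaporator receives (1−α)·1240 of feed at 0.508 water and removes 0.648 of that water:
0.648×0.508×(1−α)×1240 = 244.24
(1−α) = 244.24/408.19 = 0.5984;  α = 0.4016.
Bypass flow = 0.4016×1240 = 498.04 kg/s.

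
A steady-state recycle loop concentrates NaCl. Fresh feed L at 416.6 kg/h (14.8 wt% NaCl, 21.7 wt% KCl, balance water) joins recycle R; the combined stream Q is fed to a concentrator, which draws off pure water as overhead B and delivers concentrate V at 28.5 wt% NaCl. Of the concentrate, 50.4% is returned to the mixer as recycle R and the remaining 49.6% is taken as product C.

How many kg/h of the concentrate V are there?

Overall NaCl balance (none leaves overhead): NaCl in fresh feed = NaCl in product, i.e. 416.6×0.148 = (1−0.504)·V·0.285.
V = 61.657/(0.285×0.496) = 436.17 kg/h.

436.2 kg/h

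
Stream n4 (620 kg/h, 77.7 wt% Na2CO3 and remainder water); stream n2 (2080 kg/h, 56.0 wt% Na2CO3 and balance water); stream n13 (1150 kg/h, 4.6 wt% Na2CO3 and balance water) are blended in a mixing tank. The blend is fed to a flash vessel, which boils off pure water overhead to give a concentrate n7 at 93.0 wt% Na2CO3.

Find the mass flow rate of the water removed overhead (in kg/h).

Na2CO3 entering = 620×0.777 + 2080×0.560 + 1150×0.046 = 1699.4 kg/h.
All Na2CO3 reports to n7, so n7 = 1699.4/0.930 = 1827.4 kg/h.
Total feed = 3850 kg/h; overhead = 3850 − 1827.4 = 2022.6 kg/h.

2023 kg/h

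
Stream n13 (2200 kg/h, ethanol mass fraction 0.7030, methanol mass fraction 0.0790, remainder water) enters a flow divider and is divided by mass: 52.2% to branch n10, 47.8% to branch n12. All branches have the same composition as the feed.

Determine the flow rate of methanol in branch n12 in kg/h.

83.08 kg/h

Branch n12 total = 0.478×2200 = 1051.6 kg/h.
methanol in n12 = 0.079×1051.6 = 83.076 kg/h.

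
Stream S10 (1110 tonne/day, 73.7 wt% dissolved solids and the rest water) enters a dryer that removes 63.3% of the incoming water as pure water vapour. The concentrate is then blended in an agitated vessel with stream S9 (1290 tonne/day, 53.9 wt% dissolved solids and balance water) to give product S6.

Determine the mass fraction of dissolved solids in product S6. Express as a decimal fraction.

0.683

Vapour removed = 0.633×0.263×1110 = 184.79 tonne/day; concentrate = 925.21 tonne/day.
dissolved solids reaching the mixer = 818.07 (from concentrate) + 1290×0.539 = 1513.4 tonne/day.
Product flow = 925.21 + 1290 = 2215.2 tonne/day; dissolved solids fraction = 0.683.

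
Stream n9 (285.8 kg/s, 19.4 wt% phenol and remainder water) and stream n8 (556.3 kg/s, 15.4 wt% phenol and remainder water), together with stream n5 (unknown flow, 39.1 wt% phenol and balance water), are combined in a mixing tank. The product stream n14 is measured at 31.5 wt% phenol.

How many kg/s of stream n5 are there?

Let n5 be the unknown flow. Total out = 842.1 + n5.
phenol balance: 141.12 + 0.391·n5 = 0.315·(842.1 + n5)
(0.391 − 0.315)·n5 = 0.315×842.1 − 141.12 = 124.15
n5 = 124.15 / 0.076 = 1633.5 kg/s

1634 kg/s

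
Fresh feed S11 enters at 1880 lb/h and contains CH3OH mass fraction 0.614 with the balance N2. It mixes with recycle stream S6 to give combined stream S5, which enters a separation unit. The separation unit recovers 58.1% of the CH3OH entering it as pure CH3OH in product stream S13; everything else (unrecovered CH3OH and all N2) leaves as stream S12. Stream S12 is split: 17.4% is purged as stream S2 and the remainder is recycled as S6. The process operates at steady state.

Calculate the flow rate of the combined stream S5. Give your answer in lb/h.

5936 lb/h

N2 enters only via S11 and leaves only via the purge: 1880×0.386 = 0.174×(N2 in S12), and the separation unit passes all N2, so N2 in S5 = N2 in S12 = 4170.6 lb/h.
CH3OH in S5: m_A = 1880×0.614 + (1−0.174)·(1−0.581)·m_A, so m_A = 1154.3/0.6539 = 1765.3 lb/h.
S5 = 1765.3 + 4170.6 = 5935.8 lb/h.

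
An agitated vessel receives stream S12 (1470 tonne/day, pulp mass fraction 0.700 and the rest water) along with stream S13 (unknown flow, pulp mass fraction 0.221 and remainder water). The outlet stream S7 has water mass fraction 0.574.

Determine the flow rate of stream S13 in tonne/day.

1965 tonne/day

Let S13 be the unknown flow. Total out = 1470 + S13.
water balance: 441 + 0.779·S13 = 0.574·(1470 + S13)
(0.779 − 0.574)·S13 = 0.574×1470 − 441 = 402.78
S13 = 402.78 / 0.205 = 1964.8 tonne/day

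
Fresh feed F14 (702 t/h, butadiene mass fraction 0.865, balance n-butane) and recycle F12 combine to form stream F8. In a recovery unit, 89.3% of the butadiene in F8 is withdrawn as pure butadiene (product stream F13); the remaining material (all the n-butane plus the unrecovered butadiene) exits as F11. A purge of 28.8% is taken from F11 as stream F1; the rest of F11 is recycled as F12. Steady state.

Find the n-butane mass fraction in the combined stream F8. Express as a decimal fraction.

0.334

n-butane enters only via F14 and leaves only via the purge: 702×0.135 = 0.288×(n-butane in F11), and the recovery unit passes all n-butane, so n-butane in F8 = n-butane in F11 = 329.06 t/h.
butadiene in F8: m_A = 702×0.865 + (1−0.288)·(1−0.893)·m_A, so m_A = 607.23/0.9238 = 657.31 t/h.
F8 = 657.31 + 329.06 = 986.37 t/h.
n-butane fraction in F8 = 329.06/986.37 = 0.334.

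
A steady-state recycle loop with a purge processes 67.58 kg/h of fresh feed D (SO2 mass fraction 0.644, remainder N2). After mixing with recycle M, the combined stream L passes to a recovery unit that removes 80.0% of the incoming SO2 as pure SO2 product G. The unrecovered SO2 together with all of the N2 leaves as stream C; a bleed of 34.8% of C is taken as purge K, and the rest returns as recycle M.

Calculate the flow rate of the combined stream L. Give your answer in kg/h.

119.2 kg/h

N2 enters only via D and leaves only via the purge: 67.58×0.356 = 0.348×(N2 in C), and the recovery unit passes all N2, so N2 in L = N2 in C = 69.134 kg/h.
SO2 in L: m_A = 67.58×0.644 + (1−0.348)·(1−0.800)·m_A, so m_A = 43.522/0.8696 = 50.048 kg/h.
L = 50.048 + 69.134 = 119.18 kg/h.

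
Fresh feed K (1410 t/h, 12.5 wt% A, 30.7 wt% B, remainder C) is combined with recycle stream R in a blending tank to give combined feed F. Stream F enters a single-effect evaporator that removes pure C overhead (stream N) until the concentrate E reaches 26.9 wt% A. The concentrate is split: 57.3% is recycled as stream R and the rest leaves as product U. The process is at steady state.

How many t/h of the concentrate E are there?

1534 t/h

Overall A balance (none leaves overhead): A in fresh feed = A in product, i.e. 1410×0.125 = (1−0.573)·E·0.269.
E = 176.25/(0.269×0.427) = 1534.4 t/h.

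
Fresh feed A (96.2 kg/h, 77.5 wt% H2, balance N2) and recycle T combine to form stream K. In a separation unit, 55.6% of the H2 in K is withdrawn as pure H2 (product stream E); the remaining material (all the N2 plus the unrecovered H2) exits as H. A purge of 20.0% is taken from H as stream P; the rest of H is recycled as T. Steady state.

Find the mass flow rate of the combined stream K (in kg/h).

N2 enters only via A and leaves only via the purge: 96.2×0.225 = 0.200×(N2 in H), and the separation unit passes all N2, so N2 in K = N2 in H = 108.22 kg/h.
H2 in K: m_A = 96.2×0.775 + (1−0.200)·(1−0.556)·m_A, so m_A = 74.555/0.6448 = 115.62 kg/h.
K = 115.62 + 108.22 = 223.85 kg/h.

223.8 kg/h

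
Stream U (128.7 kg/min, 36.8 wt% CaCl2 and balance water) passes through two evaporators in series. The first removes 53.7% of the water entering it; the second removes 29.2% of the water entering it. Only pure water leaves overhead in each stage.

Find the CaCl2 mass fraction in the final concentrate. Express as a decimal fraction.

0.640

water in feed = 128.7×0.632 = 81.338 kg/min.
After stage 1: water left = (1−0.537)×81.338 = 37.66; stream total = 85.021 kg/min.
After stage 2: water left = (1−0.292)×37.66 = 26.663; final concentrate = 74.025 kg/min.
CaCl2 fraction = 47.362/74.025 = 0.640.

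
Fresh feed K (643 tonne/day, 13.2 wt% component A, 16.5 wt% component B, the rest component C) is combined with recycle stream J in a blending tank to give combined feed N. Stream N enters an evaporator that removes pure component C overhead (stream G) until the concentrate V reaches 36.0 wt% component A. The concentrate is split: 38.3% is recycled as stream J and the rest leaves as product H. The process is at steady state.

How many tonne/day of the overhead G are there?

Overall component A balance (none leaves overhead): component A in fresh feed = component A in product, i.e. 643×0.132 = (1−0.383)·V·0.360.
V = 84.876/(0.360×0.617) = 382.12 tonne/day.
Recycle J = 0.383×382.12 = 146.35 tonne/day.
Combined feed N = 643 + 146.35 = 789.35 tonne/day.
Overhead G = N − V = 789.35 − 382.12 = 407.23 tonne/day.

407.2 tonne/day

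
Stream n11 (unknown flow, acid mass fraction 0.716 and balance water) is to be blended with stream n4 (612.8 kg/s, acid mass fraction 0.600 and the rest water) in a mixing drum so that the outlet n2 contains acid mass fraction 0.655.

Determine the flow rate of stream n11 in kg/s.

Let n11 be the unknown flow. Total out = 612.8 + n11.
acid balance: 367.68 + 0.716·n11 = 0.655·(612.8 + n11)
(0.716 − 0.655)·n11 = 0.655×612.8 − 367.68 = 33.704
n11 = 33.704 / 0.061 = 552.52 kg/s

552.5 kg/s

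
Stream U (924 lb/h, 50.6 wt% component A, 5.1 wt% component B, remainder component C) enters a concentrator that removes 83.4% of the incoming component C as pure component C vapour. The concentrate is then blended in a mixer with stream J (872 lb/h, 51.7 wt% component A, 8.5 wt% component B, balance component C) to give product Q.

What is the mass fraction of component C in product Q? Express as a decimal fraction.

Vapour removed = 0.834×0.443×924 = 341.38 lb/h; concentrate = 582.62 lb/h.
component C reaching the mixer = 67.949 (from concentrate) + 872×0.398 = 415.01 lb/h.
Product flow = 582.62 + 872 = 1454.6 lb/h; component C fraction = 0.285.

0.285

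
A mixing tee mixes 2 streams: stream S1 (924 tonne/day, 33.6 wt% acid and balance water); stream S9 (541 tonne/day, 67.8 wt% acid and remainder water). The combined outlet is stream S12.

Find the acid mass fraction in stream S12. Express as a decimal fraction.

Total flow out = 924 + 541 = 1465 tonne/day.
acid in = 924×0.336 + 541×0.678 = 677.26 tonne/day.
acid mass fraction in S12 = 677.26/1465 = 0.462.

0.462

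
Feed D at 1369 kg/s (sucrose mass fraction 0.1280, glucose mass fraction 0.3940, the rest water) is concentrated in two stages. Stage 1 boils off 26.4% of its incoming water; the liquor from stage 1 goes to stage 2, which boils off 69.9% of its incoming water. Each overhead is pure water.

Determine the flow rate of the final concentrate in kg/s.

water in feed = 1369×0.478 = 654.38 kg/s.
After stage 1: water left = (1−0.264)×654.38 = 481.63; stream total = 1196.2 kg/s.
After stage 2: water left = (1−0.699)×481.63 = 144.97; final concentrate = 859.59 kg/s.

859.6 kg/s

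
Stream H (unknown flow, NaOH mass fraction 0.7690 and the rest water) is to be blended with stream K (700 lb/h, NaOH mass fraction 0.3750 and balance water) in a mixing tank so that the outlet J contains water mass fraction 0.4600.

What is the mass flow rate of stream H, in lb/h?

504.4 lb/h

Let H be the unknown flow. Total out = 700 + H.
water balance: 437.5 + 0.231·H = 0.460·(700 + H)
(0.231 − 0.460)·H = 0.460×700 − 437.5 = -115.5
H = -115.5 / -0.229 = 504.37 lb/h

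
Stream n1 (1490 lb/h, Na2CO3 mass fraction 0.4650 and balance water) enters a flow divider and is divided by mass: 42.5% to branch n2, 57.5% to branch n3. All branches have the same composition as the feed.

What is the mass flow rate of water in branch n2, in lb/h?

Branch n2 total = 0.425×1490 = 633.25 lb/h.
water in n2 = 0.535×633.25 = 338.79 lb/h.

338.8 lb/h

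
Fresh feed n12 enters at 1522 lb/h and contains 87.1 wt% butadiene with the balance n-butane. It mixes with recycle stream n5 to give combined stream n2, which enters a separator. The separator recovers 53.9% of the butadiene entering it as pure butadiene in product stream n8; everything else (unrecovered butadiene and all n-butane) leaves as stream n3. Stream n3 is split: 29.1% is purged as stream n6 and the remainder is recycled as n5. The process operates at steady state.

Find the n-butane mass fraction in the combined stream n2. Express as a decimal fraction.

0.2552

n-butane enters only via n12 and leaves only via the purge: 1522×0.129 = 0.291×(n-butane in n3), and the separator passes all n-butane, so n-butane in n2 = n-butane in n3 = 674.7 lb/h.
butadiene in n2: m_A = 1522×0.871 + (1−0.291)·(1−0.539)·m_A, so m_A = 1325.7/0.6732 = 1969.3 lb/h.
n2 = 1969.3 + 674.7 = 2644 lb/h.
n-butane fraction in n2 = 674.7/2644 = 0.2552.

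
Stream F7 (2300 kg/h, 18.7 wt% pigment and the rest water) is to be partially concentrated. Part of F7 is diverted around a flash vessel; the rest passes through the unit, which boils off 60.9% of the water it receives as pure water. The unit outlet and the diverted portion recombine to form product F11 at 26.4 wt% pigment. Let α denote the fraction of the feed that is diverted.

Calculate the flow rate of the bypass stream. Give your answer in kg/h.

All 2300×0.187 = 430.1 kg/h of pigment reaches F11, so F11 = 430.1/0.264 = 1629.2 kg/h and vapour = 670.83 kg/h.
The evaporator receives (1−α)·2300 of feed at 0.813 water and removes 0.609 of that water:
0.609×0.813×(1−α)×2300 = 670.83
(1−α) = 670.83/1138.8 = 0.5891;  α = 0.4109.
Bypass flow = 0.4109×2300 = 945.1 kg/h.

945.1 kg/h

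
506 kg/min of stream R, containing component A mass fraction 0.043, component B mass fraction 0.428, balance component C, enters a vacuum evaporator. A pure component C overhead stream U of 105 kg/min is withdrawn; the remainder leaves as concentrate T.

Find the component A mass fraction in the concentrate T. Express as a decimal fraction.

0.054

component A is not removed: 506×0.043 = 21.758 kg/min of component A enters T.
Concentrate = 506 − 105 = 401 kg/min.
Mass fraction = 21.758/401 = 0.054.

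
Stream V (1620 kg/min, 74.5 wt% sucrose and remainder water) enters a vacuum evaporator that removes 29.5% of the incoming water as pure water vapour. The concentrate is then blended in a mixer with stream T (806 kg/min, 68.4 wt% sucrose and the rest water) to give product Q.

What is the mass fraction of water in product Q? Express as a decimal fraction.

0.237

Vapour removed = 0.295×0.255×1620 = 121.86 kg/min; concentrate = 1498.1 kg/min.
water reaching the mixer = 291.24 (from concentrate) + 806×0.316 = 545.93 kg/min.
Product flow = 1498.1 + 806 = 2304.1 kg/min; water fraction = 0.237.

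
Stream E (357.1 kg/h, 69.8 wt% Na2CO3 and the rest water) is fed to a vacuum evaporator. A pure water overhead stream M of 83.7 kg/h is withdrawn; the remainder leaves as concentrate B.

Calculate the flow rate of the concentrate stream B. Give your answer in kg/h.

Concentrate = 357.1 − 83.7 = 273.4 kg/h.

273.4 kg/h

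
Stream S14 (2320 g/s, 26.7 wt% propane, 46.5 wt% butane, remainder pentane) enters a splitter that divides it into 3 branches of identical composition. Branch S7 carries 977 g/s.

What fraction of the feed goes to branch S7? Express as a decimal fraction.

Fraction to S7 = 977/2320 = 0.4211.

0.421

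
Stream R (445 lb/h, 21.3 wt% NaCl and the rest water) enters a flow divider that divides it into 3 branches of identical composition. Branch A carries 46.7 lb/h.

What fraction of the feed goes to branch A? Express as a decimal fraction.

Fraction to A = 46.7/445 = 0.1049.

0.105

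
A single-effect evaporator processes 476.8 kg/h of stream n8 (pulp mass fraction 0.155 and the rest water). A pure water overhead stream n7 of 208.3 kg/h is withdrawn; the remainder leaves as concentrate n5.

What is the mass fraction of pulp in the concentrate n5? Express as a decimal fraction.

pulp is not removed: 476.8×0.155 = 73.904 kg/h of pulp enters n5.
Concentrate = 476.8 − 208.3 = 268.5 kg/h.
Mass fraction = 73.904/268.5 = 0.275.

0.275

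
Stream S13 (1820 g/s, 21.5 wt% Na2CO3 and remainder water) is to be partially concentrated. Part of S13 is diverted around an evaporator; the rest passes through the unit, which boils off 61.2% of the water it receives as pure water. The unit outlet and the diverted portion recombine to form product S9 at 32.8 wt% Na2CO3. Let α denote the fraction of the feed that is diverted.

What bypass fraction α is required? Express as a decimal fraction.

All 1820×0.215 = 391.3 g/s of Na2CO3 reaches S9, so S9 = 391.3/0.328 = 1193 g/s and vapour = 627.01 g/s.
The evaporator receives (1−α)·1820 of feed at 0.785 water and removes 0.612 of that water:
0.612×0.785×(1−α)×1820 = 627.01
(1−α) = 627.01/874.36 = 0.7171;  α = 0.2829.

0.283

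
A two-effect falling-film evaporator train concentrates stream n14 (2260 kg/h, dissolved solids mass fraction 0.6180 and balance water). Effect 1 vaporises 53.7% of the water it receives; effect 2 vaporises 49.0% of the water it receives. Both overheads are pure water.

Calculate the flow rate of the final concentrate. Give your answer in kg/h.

water in feed = 2260×0.382 = 863.32 kg/h.
After stage 1: water left = (1−0.537)×863.32 = 399.72; stream total = 1796.4 kg/h.
After stage 2: water left = (1−0.490)×399.72 = 203.86; final concentrate = 1600.5 kg/h.

1601 kg/h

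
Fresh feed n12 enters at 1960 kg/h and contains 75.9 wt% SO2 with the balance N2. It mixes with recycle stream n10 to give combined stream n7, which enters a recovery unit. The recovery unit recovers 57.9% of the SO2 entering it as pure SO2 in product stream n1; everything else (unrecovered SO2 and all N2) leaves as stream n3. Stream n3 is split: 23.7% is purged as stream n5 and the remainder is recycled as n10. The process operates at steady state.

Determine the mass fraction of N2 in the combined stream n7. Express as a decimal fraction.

N2 enters only via n12 and leaves only via the purge: 1960×0.241 = 0.237×(N2 in n3), and the recovery unit passes all N2, so N2 in n7 = N2 in n3 = 1993.1 kg/h.
SO2 in n7: m_A = 1960×0.759 + (1−0.237)·(1−0.579)·m_A, so m_A = 1487.6/0.6788 = 2191.6 kg/h.
n7 = 2191.6 + 1993.1 = 4184.7 kg/h.
N2 fraction in n7 = 1993.1/4184.7 = 0.476.

0.476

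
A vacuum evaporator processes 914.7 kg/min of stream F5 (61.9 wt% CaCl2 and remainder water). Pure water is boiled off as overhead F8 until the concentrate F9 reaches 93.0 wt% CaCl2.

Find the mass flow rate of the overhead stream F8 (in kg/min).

305.9 kg/min

CaCl2 is conserved: 914.7×0.619 = 566.2 kg/min all reports to the concentrate.
Concentrate = 566.2/(target fraction) = 608.82 kg/min.
Overhead = 914.7 − 608.82 = 305.88 kg/min.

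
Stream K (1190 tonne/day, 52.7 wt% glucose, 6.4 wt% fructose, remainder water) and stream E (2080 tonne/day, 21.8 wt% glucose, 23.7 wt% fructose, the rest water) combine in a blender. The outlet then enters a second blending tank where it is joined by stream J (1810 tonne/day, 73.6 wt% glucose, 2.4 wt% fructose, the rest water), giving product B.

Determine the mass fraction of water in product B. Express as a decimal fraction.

Overall, product flow = 5080 tonne/day.
water in = 1190×0.409 + 2080×0.545 + 1810×0.240 = 2054.7 tonne/day.
water fraction in B = 0.404.

0.404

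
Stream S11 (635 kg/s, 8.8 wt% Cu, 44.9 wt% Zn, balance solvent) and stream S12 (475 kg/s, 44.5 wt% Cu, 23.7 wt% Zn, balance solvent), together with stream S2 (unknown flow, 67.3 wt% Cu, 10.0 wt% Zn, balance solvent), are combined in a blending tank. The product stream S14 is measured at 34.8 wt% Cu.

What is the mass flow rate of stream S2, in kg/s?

366.2 kg/s

Let S2 be the unknown flow. Total out = 1110 + S2.
Cu balance: 267.25 + 0.673·S2 = 0.348·(1110 + S2)
(0.673 − 0.348)·S2 = 0.348×1110 − 267.25 = 119.02
S2 = 119.02 / 0.325 = 366.23 kg/s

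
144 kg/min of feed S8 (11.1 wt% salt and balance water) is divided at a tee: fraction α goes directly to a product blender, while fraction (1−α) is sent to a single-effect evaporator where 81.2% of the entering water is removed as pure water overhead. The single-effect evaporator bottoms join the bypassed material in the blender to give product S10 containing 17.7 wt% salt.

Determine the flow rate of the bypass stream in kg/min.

All 144×0.111 = 15.984 kg/min of salt reaches S10, so S10 = 15.984/0.177 = 90.305 kg/min and vapour = 53.695 kg/min.
The evaporator receives (1−α)·144 of feed at 0.889 water and removes 0.812 of that water:
0.812×0.889×(1−α)×144 = 53.695
(1−α) = 53.695/103.95 = 0.5166;  α = 0.4834.
Bypass flow = 0.4834×144 = 69.617 kg/min.

69.62 kg/min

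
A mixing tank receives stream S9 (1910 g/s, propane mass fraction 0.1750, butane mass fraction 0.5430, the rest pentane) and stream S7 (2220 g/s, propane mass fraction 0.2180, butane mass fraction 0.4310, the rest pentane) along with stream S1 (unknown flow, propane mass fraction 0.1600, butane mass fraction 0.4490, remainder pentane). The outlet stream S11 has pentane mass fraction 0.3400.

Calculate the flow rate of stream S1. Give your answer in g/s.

1693 g/s

Let S1 be the unknown flow. Total out = 4130 + S1.
pentane balance: 1317.8 + 0.391·S1 = 0.340·(4130 + S1)
(0.391 − 0.340)·S1 = 0.340×4130 − 1317.8 = 86.36
S1 = 86.36 / 0.051 = 1693.3 g/s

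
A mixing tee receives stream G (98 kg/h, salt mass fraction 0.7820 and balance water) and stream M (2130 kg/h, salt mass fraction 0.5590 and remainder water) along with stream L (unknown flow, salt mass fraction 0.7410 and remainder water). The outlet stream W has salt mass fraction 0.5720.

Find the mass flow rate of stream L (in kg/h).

42.07 kg/h

Let L be the unknown flow. Total out = 2228 + L.
salt balance: 1267.3 + 0.741·L = 0.572·(2228 + L)
(0.741 − 0.572)·L = 0.572×2228 − 1267.3 = 7.11
L = 7.11 / 0.169 = 42.071 kg/h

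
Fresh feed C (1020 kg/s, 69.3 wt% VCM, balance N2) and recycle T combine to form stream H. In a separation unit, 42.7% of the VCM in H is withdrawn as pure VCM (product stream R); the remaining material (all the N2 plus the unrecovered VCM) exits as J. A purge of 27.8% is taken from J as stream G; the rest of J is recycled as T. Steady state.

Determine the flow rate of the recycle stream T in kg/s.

1312 kg/s

N2 enters only via C and leaves only via the purge: 1020×0.307 = 0.278×(N2 in J), and the separation unit passes all N2, so N2 in H = N2 in J = 1126.4 kg/s.
VCM in H: m_A = 1020×0.693 + (1−0.278)·(1−0.427)·m_A, so m_A = 706.86/0.5863 = 1205.6 kg/s.
J = (1−0.427)×1205.6 + 1126.4 = 1817.2 kg/s.
Recycle T = (1−0.278)×1817.2 = 1312 kg/s.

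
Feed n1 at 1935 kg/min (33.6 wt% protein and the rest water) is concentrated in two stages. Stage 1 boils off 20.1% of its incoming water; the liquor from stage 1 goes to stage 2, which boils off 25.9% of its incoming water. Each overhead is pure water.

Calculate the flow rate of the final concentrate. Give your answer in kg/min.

water in feed = 1935×0.664 = 1284.8 kg/min.
After stage 1: water left = (1−0.201)×1284.8 = 1026.6; stream total = 1676.7 kg/min.
After stage 2: water left = (1−0.259)×1026.6 = 760.7; final concentrate = 1410.9 kg/min.

1411 kg/min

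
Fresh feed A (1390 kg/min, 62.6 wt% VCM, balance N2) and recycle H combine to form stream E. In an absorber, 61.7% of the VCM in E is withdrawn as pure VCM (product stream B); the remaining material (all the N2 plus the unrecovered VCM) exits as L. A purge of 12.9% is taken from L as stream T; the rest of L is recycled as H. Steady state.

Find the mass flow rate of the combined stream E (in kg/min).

5336 kg/min

N2 enters only via A and leaves only via the purge: 1390×0.374 = 0.129×(N2 in L), and the absorber passes all N2, so N2 in E = N2 in L = 4029.9 kg/min.
VCM in E: m_A = 1390×0.626 + (1−0.129)·(1−0.617)·m_A, so m_A = 870.14/0.6664 = 1305.7 kg/min.
E = 1305.7 + 4029.9 = 5335.6 kg/min.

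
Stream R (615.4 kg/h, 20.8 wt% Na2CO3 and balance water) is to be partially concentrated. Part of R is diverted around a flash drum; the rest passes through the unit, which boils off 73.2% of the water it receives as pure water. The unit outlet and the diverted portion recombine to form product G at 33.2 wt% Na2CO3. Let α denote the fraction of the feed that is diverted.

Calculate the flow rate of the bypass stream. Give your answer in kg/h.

All 615.4×0.208 = 128 kg/h of Na2CO3 reaches G, so G = 128/0.332 = 385.55 kg/h and vapour = 229.85 kg/h.
The evaporator receives (1−α)·615.4 of feed at 0.792 water and removes 0.732 of that water:
0.732×0.792×(1−α)×615.4 = 229.85
(1−α) = 229.85/356.77 = 0.6442;  α = 0.3558.
Bypass flow = 0.3558×615.4 = 218.94 kg/h.

218.9 kg/h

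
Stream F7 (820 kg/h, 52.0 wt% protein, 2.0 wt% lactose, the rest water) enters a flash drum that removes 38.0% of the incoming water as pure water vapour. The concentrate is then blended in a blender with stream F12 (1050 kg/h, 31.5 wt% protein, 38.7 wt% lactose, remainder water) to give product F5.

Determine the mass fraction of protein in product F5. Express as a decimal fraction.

Vapour removed = 0.380×0.460×820 = 143.34 kg/h; concentrate = 676.66 kg/h.
protein reaching the mixer = 426.4 (from concentrate) + 1050×0.315 = 757.15 kg/h.
Product flow = 676.66 + 1050 = 1726.7 kg/h; protein fraction = 0.439.

0.439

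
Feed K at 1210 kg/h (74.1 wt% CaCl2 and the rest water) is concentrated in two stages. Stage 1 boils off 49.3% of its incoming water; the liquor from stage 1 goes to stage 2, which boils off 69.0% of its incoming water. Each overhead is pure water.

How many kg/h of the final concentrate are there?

945.9 kg/h

water in feed = 1210×0.259 = 313.39 kg/h.
After stage 1: water left = (1−0.493)×313.39 = 158.89; stream total = 1055.5 kg/h.
After stage 2: water left = (1−0.690)×158.89 = 49.256; final concentrate = 945.87 kg/h.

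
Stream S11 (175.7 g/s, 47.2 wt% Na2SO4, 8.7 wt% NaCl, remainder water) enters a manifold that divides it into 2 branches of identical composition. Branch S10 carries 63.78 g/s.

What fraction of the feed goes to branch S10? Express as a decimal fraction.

0.363

Fraction to S10 = 63.78/175.7 = 0.3630.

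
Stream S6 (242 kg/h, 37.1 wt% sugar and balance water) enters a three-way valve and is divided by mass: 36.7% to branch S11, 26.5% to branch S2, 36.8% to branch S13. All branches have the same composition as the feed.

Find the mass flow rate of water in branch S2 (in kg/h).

40.34 kg/h

Branch S2 total = 0.265×242 = 64.13 kg/h.
water in S2 = 0.629×64.13 = 40.338 kg/h.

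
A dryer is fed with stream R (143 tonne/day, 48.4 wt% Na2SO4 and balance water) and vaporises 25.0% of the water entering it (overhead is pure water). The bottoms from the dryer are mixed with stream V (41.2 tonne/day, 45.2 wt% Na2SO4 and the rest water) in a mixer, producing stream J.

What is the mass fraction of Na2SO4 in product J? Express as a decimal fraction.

Vapour removed = 0.250×0.516×143 = 18.447 tonne/day; concentrate = 124.55 tonne/day.
Na2SO4 reaching the mixer = 69.212 (from concentrate) + 41.2×0.452 = 87.834 tonne/day.
Product flow = 124.55 + 41.2 = 165.75 tonne/day; Na2SO4 fraction = 0.530.

0.530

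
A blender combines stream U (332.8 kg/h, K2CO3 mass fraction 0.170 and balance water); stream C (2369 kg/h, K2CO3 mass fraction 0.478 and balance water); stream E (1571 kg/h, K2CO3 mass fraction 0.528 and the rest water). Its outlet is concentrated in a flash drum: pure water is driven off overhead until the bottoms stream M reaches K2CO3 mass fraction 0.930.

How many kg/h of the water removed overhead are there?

K2CO3 entering = 332.8×0.170 + 2369×0.478 + 1571×0.528 = 2018.4 kg/h.
All K2CO3 reports to M, so M = 2018.4/0.930 = 2170.4 kg/h.
Total feed = 4272.8 kg/h; overhead = 4272.8 − 2170.4 = 2102.4 kg/h.

2102 kg/h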